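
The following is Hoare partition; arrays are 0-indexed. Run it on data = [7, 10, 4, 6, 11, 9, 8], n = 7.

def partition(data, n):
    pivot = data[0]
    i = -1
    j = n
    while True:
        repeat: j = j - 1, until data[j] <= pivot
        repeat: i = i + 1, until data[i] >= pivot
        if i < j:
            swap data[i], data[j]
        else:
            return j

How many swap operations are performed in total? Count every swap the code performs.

2

pivot = data[0] = 7; i = -1, j = 7
j→3 (data[3]=6≤7), i→0 (data[0]=7≥7); i<j, swap → [6, 10, 4, 7, 11, 9, 8]
j→2 (data[2]=4≤7), i→1 (data[1]=10≥7); i<j, swap → [6, 4, 10, 7, 11, 9, 8]
j→1, i→2; i≥j, return j=1. data = [6, 4, 10, 7, 11, 9, 8]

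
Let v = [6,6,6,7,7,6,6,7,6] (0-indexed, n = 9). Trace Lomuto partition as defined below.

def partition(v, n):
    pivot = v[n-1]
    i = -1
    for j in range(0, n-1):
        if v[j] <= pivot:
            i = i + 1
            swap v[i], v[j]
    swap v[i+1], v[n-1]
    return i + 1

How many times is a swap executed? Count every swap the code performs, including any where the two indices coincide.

6

pivot=6, i=-1
j=0: 6≤6, i=0, swap(0,0) ⇒ [6,6,6,7,7,6,6,7,6]
j=1: 6≤6, i=1, swap(1,1) ⇒ [6,6,6,7,7,6,6,7,6]
j=2: 6≤6, i=2, swap(2,2) ⇒ [6,6,6,7,7,6,6,7,6]
j=3: 7>6, skip
j=4: 7>6, skip
j=5: 6≤6, i=3, swap(3,5) ⇒ [6,6,6,6,7,7,6,7,6]
j=6: 6≤6, i=4, swap(4,6) ⇒ [6,6,6,6,6,7,7,7,6]
j=7: 7>6, skip
swap(5,8) ⇒ [6,6,6,6,6,6,7,7,7]; return 5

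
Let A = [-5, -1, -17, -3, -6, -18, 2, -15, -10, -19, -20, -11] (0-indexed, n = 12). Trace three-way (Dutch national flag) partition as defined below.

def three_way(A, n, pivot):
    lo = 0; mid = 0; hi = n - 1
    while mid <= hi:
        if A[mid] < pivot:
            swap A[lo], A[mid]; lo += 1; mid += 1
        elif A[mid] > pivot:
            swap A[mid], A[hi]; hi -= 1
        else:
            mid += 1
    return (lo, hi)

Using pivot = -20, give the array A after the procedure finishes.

lo=0 mid=0 hi=11
-5>-20: swap(0,11), hi=10 ⇒ [-11, -1, -17, -3, -6, -18, 2, -15, -10, -19, -20, -5]
-11>-20: swap(0,10), hi=9 ⇒ [-20, -1, -17, -3, -6, -18, 2, -15, -10, -19, -11, -5]
-20=-20: mid=1
-1>-20: swap(1,9), hi=8 ⇒ [-20, -19, -17, -3, -6, -18, 2, -15, -10, -1, -11, -5]
-19>-20: swap(1,8), hi=7 ⇒ [-20, -10, -17, -3, -6, -18, 2, -15, -19, -1, -11, -5]
-10>-20: swap(1,7), hi=6 ⇒ [-20, -15, -17, -3, -6, -18, 2, -10, -19, -1, -11, -5]
-15>-20: swap(1,6), hi=5 ⇒ [-20, 2, -17, -3, -6, -18, -15, -10, -19, -1, -11, -5]
2>-20: swap(1,5), hi=4 ⇒ [-20, -18, -17, -3, -6, 2, -15, -10, -19, -1, -11, -5]
-18>-20: swap(1,4), hi=3 ⇒ [-20, -6, -17, -3, -18, 2, -15, -10, -19, -1, -11, -5]
-6>-20: swap(1,3), hi=2 ⇒ [-20, -3, -17, -6, -18, 2, -15, -10, -19, -1, -11, -5]
-3>-20: swap(1,2), hi=1 ⇒ [-20, -17, -3, -6, -18, 2, -15, -10, -19, -1, -11, -5]
-17>-20: swap(1,1), hi=0 ⇒ [-20, -17, -3, -6, -18, 2, -15, -10, -19, -1, -11, -5]
done. lo=0 hi=0; A=[-20, -17, -3, -6, -18, 2, -15, -10, -19, -1, -11, -5]

[-20, -17, -3, -6, -18, 2, -15, -10, -19, -1, -11, -5]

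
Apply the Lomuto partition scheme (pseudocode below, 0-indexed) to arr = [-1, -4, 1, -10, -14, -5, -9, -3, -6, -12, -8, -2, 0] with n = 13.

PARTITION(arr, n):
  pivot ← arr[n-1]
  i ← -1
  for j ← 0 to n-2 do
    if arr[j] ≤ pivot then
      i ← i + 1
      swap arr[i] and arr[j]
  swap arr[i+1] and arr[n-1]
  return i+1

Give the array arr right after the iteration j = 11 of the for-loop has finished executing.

pivot = arr[12] = 0; i = -1
j=0: arr[0]=-1 ≤ 0 → i=0, swap arr[0],arr[0] (no change) → [-1, -4, 1, -10, -14, -5, -9, -3, -6, -12, -8, -2, 0]
j=1: arr[1]=-4 ≤ 0 → i=1, swap arr[1],arr[1] (no change) → [-1, -4, 1, -10, -14, -5, -9, -3, -6, -12, -8, -2, 0]
j=2: arr[2]=1 > 0 → no swap
j=3: arr[3]=-10 ≤ 0 → i=2, swap arr[2],arr[3] → [-1, -4, -10, 1, -14, -5, -9, -3, -6, -12, -8, -2, 0]
j=4: arr[4]=-14 ≤ 0 → i=3, swap arr[3],arr[4] → [-1, -4, -10, -14, 1, -5, -9, -3, -6, -12, -8, -2, 0]
j=5: arr[5]=-5 ≤ 0 → i=4, swap arr[4],arr[5] → [-1, -4, -10, -14, -5, 1, -9, -3, -6, -12, -8, -2, 0]
j=6: arr[6]=-9 ≤ 0 → i=5, swap arr[5],arr[6] → [-1, -4, -10, -14, -5, -9, 1, -3, -6, -12, -8, -2, 0]
j=7: arr[7]=-3 ≤ 0 → i=6, swap arr[6],arr[7] → [-1, -4, -10, -14, -5, -9, -3, 1, -6, -12, -8, -2, 0]
j=8: arr[8]=-6 ≤ 0 → i=7, swap arr[7],arr[8] → [-1, -4, -10, -14, -5, -9, -3, -6, 1, -12, -8, -2, 0]
j=9: arr[9]=-12 ≤ 0 → i=8, swap arr[8],arr[9] → [-1, -4, -10, -14, -5, -9, -3, -6, -12, 1, -8, -2, 0]
j=10: arr[10]=-8 ≤ 0 → i=9, swap arr[9],arr[10] → [-1, -4, -10, -14, -5, -9, -3, -6, -12, -8, 1, -2, 0]
j=11: arr[11]=-2 ≤ 0 → i=10, swap arr[10],arr[11] → [-1, -4, -10, -14, -5, -9, -3, -6, -12, -8, -2, 1, 0]
(after j=11) arr = [-1, -4, -10, -14, -5, -9, -3, -6, -12, -8, -2, 1, 0]

[-1, -4, -10, -14, -5, -9, -3, -6, -12, -8, -2, 1, 0]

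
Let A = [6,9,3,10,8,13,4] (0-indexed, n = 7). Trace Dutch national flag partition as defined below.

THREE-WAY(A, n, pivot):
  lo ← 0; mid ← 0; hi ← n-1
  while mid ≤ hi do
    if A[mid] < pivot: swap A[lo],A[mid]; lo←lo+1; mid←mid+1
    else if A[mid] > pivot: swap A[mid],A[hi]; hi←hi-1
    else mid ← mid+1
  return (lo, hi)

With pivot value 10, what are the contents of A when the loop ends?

pivot = 10; lo=0, mid=0, hi=6
A[mid]=6<10: swap A[0],A[0]; lo=1,mid=1 → [6,9,3,10,8,13,4]
A[mid]=9<10: swap A[1],A[1]; lo=2,mid=2 → [6,9,3,10,8,13,4]
A[mid]=3<10: swap A[2],A[2]; lo=3,mid=3 → [6,9,3,10,8,13,4]
A[mid]=10=10: mid=4
A[mid]=8<10: swap A[3],A[4]; lo=4,mid=5 → [6,9,3,8,10,13,4]
A[mid]=13>10: swap A[5],A[6]; hi=5 → [6,9,3,8,10,4,13]
A[mid]=4<10: swap A[4],A[5]; lo=5,mid=6 → [6,9,3,8,4,10,13]
end: lo=5, hi=5; A = [6,9,3,8,4,10,13]

[6,9,3,8,4,10,13]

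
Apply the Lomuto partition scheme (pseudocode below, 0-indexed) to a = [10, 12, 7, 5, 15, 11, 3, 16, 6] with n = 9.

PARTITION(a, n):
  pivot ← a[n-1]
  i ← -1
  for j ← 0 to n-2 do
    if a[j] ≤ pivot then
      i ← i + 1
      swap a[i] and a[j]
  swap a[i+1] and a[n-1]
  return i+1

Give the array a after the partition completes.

pivot=6, i=-1
j=0: 10>6, skip
j=1: 12>6, skip
j=2: 7>6, skip
j=3: 5≤6, i=0, swap(0,3) ⇒ [5, 12, 7, 10, 15, 11, 3, 16, 6]
j=4: 15>6, skip
j=5: 11>6, skip
j=6: 3≤6, i=1, swap(1,6) ⇒ [5, 3, 7, 10, 15, 11, 12, 16, 6]
j=7: 16>6, skip
swap(2,8) ⇒ [5, 3, 6, 10, 15, 11, 12, 16, 7]; return 2

[5, 3, 6, 10, 15, 11, 12, 16, 7]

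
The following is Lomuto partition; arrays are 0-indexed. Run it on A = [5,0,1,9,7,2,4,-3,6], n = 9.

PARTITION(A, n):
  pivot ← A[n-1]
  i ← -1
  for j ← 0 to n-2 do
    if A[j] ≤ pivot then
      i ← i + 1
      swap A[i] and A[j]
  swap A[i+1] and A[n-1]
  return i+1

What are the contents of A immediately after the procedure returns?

[5,0,1,2,4,-3,6,9,7]

pivot=6, i=-1
j=0: 5≤6, i=0, swap(0,0) ⇒ [5,0,1,9,7,2,4,-3,6]
j=1: 0≤6, i=1, swap(1,1) ⇒ [5,0,1,9,7,2,4,-3,6]
j=2: 1≤6, i=2, swap(2,2) ⇒ [5,0,1,9,7,2,4,-3,6]
j=3: 9>6, skip
j=4: 7>6, skip
j=5: 2≤6, i=3, swap(3,5) ⇒ [5,0,1,2,7,9,4,-3,6]
j=6: 4≤6, i=4, swap(4,6) ⇒ [5,0,1,2,4,9,7,-3,6]
j=7: -3≤6, i=5, swap(5,7) ⇒ [5,0,1,2,4,-3,7,9,6]
swap(6,8) ⇒ [5,0,1,2,4,-3,6,9,7]; return 6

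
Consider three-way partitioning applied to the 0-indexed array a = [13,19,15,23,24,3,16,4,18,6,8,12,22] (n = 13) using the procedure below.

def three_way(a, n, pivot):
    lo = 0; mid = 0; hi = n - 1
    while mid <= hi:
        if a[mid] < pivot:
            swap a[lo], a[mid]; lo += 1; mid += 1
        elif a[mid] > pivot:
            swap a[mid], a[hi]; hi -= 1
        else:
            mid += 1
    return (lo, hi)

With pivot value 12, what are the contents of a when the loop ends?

pivot = 12; lo=0, mid=0, hi=12
a[mid]=13>12: swap a[0],a[12]; hi=11 → [22,19,15,23,24,3,16,4,18,6,8,12,13]
a[mid]=22>12: swap a[0],a[11]; hi=10 → [12,19,15,23,24,3,16,4,18,6,8,22,13]
a[mid]=12=12: mid=1
a[mid]=19>12: swap a[1],a[10]; hi=9 → [12,8,15,23,24,3,16,4,18,6,19,22,13]
a[mid]=8<12: swap a[0],a[1]; lo=1,mid=2 → [8,12,15,23,24,3,16,4,18,6,19,22,13]
a[mid]=15>12: swap a[2],a[9]; hi=8 → [8,12,6,23,24,3,16,4,18,15,19,22,13]
a[mid]=6<12: swap a[1],a[2]; lo=2,mid=3 → [8,6,12,23,24,3,16,4,18,15,19,22,13]
a[mid]=23>12: swap a[3],a[8]; hi=7 → [8,6,12,18,24,3,16,4,23,15,19,22,13]
a[mid]=18>12: swap a[3],a[7]; hi=6 → [8,6,12,4,24,3,16,18,23,15,19,22,13]
a[mid]=4<12: swap a[2],a[3]; lo=3,mid=4 → [8,6,4,12,24,3,16,18,23,15,19,22,13]
a[mid]=24>12: swap a[4],a[6]; hi=5 → [8,6,4,12,16,3,24,18,23,15,19,22,13]
a[mid]=16>12: swap a[4],a[5]; hi=4 → [8,6,4,12,3,16,24,18,23,15,19,22,13]
a[mid]=3<12: swap a[3],a[4]; lo=4,mid=5 → [8,6,4,3,12,16,24,18,23,15,19,22,13]
end: lo=4, hi=4; a = [8,6,4,3,12,16,24,18,23,15,19,22,13]

[8,6,4,3,12,16,24,18,23,15,19,22,13]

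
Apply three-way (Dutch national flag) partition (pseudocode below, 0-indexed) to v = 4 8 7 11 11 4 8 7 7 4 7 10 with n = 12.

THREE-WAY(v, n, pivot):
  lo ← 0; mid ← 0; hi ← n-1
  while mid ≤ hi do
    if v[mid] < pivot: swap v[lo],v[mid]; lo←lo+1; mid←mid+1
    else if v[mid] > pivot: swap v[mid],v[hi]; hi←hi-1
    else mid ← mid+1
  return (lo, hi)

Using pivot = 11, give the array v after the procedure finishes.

4 8 7 4 8 7 7 4 7 10 11 11

lo=0 mid=0 hi=11
4<11: swap(0,0), lo=1 mid=1 ⇒ 4 8 7 11 11 4 8 7 7 4 7 10
8<11: swap(1,1), lo=2 mid=2 ⇒ 4 8 7 11 11 4 8 7 7 4 7 10
7<11: swap(2,2), lo=3 mid=3 ⇒ 4 8 7 11 11 4 8 7 7 4 7 10
11=11: mid=4
11=11: mid=5
4<11: swap(3,5), lo=4 mid=6 ⇒ 4 8 7 4 11 11 8 7 7 4 7 10
8<11: swap(4,6), lo=5 mid=7 ⇒ 4 8 7 4 8 11 11 7 7 4 7 10
7<11: swap(5,7), lo=6 mid=8 ⇒ 4 8 7 4 8 7 11 11 7 4 7 10
7<11: swap(6,8), lo=7 mid=9 ⇒ 4 8 7 4 8 7 7 11 11 4 7 10
4<11: swap(7,9), lo=8 mid=10 ⇒ 4 8 7 4 8 7 7 4 11 11 7 10
7<11: swap(8,10), lo=9 mid=11 ⇒ 4 8 7 4 8 7 7 4 7 11 11 10
10<11: swap(9,11), lo=10 mid=12 ⇒ 4 8 7 4 8 7 7 4 7 10 11 11
done. lo=10 hi=11; v=4 8 7 4 8 7 7 4 7 10 11 11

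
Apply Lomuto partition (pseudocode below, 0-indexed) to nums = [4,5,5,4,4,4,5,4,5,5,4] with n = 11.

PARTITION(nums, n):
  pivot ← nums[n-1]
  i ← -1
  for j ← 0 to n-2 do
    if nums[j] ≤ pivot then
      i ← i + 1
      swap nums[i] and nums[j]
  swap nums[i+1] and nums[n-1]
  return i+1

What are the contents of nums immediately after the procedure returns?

[4,4,4,4,4,4,5,5,5,5,5]

pivot=4, i=-1
j=0: 4≤4, i=0, swap(0,0) ⇒ [4,5,5,4,4,4,5,4,5,5,4]
j=1: 5>4, skip
j=2: 5>4, skip
j=3: 4≤4, i=1, swap(1,3) ⇒ [4,4,5,5,4,4,5,4,5,5,4]
j=4: 4≤4, i=2, swap(2,4) ⇒ [4,4,4,5,5,4,5,4,5,5,4]
j=5: 4≤4, i=3, swap(3,5) ⇒ [4,4,4,4,5,5,5,4,5,5,4]
j=6: 5>4, skip
j=7: 4≤4, i=4, swap(4,7) ⇒ [4,4,4,4,4,5,5,5,5,5,4]
j=8: 5>4, skip
j=9: 5>4, skip
swap(5,10) ⇒ [4,4,4,4,4,4,5,5,5,5,5]; return 5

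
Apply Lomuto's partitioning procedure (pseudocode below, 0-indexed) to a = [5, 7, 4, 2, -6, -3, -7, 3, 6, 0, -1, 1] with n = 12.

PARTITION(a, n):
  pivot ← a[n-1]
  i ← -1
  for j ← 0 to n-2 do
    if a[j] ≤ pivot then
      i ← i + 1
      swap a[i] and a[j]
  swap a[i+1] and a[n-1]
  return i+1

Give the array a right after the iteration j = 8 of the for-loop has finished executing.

[-6, -3, -7, 2, 5, 7, 4, 3, 6, 0, -1, 1]

pivot = a[11] = 1; i = -1
j=0: a[0]=5 > 1 → no swap
j=1: a[1]=7 > 1 → no swap
j=2: a[2]=4 > 1 → no swap
j=3: a[3]=2 > 1 → no swap
j=4: a[4]=-6 ≤ 1 → i=0, swap a[0],a[4] → [-6, 7, 4, 2, 5, -3, -7, 3, 6, 0, -1, 1]
j=5: a[5]=-3 ≤ 1 → i=1, swap a[1],a[5] → [-6, -3, 4, 2, 5, 7, -7, 3, 6, 0, -1, 1]
j=6: a[6]=-7 ≤ 1 → i=2, swap a[2],a[6] → [-6, -3, -7, 2, 5, 7, 4, 3, 6, 0, -1, 1]
j=7: a[7]=3 > 1 → no swap
j=8: a[8]=6 > 1 → no swap
(after j=8) a = [-6, -3, -7, 2, 5, 7, 4, 3, 6, 0, -1, 1]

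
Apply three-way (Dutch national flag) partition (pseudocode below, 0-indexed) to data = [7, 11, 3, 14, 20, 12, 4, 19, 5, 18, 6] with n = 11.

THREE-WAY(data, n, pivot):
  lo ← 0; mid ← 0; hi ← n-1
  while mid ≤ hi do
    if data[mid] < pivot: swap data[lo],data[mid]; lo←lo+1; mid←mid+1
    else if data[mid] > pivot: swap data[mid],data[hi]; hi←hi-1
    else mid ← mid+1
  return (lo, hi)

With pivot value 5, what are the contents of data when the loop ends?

[4, 3, 5, 20, 12, 14, 19, 11, 18, 6, 7]

pivot = 5; lo=0, mid=0, hi=10
data[mid]=7>5: swap data[0],data[10]; hi=9 → [6, 11, 3, 14, 20, 12, 4, 19, 5, 18, 7]
data[mid]=6>5: swap data[0],data[9]; hi=8 → [18, 11, 3, 14, 20, 12, 4, 19, 5, 6, 7]
data[mid]=18>5: swap data[0],data[8]; hi=7 → [5, 11, 3, 14, 20, 12, 4, 19, 18, 6, 7]
data[mid]=5=5: mid=1
data[mid]=11>5: swap data[1],data[7]; hi=6 → [5, 19, 3, 14, 20, 12, 4, 11, 18, 6, 7]
data[mid]=19>5: swap data[1],data[6]; hi=5 → [5, 4, 3, 14, 20, 12, 19, 11, 18, 6, 7]
data[mid]=4<5: swap data[0],data[1]; lo=1,mid=2 → [4, 5, 3, 14, 20, 12, 19, 11, 18, 6, 7]
data[mid]=3<5: swap data[1],data[2]; lo=2,mid=3 → [4, 3, 5, 14, 20, 12, 19, 11, 18, 6, 7]
data[mid]=14>5: swap data[3],data[5]; hi=4 → [4, 3, 5, 12, 20, 14, 19, 11, 18, 6, 7]
data[mid]=12>5: swap data[3],data[4]; hi=3 → [4, 3, 5, 20, 12, 14, 19, 11, 18, 6, 7]
data[mid]=20>5: swap data[3],data[3]; hi=2 → [4, 3, 5, 20, 12, 14, 19, 11, 18, 6, 7]
end: lo=2, hi=2; data = [4, 3, 5, 20, 12, 14, 19, 11, 18, 6, 7]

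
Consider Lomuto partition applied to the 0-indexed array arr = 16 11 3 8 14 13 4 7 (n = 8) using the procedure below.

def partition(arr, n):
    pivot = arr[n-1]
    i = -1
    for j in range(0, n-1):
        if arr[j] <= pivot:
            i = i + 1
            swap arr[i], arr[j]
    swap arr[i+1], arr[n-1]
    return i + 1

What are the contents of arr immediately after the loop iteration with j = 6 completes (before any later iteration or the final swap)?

pivot = arr[7] = 7; i = -1
j=0: arr[0]=16 > 7 → no swap
j=1: arr[1]=11 > 7 → no swap
j=2: arr[2]=3 ≤ 7 → i=0, swap arr[0],arr[2] → 3 11 16 8 14 13 4 7
j=3: arr[3]=8 > 7 → no swap
j=4: arr[4]=14 > 7 → no swap
j=5: arr[5]=13 > 7 → no swap
j=6: arr[6]=4 ≤ 7 → i=1, swap arr[1],arr[6] → 3 4 16 8 14 13 11 7
(after j=6) arr = 3 4 16 8 14 13 11 7

3 4 16 8 14 13 11 7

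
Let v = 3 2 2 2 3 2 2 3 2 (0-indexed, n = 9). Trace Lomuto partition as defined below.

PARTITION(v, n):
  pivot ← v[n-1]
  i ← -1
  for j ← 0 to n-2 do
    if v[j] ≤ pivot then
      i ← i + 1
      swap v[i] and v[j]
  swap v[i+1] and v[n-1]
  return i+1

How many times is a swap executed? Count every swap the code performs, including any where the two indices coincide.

pivot=2, i=-1
j=0: 3>2, skip
j=1: 2≤2, i=0, swap(0,1) ⇒ 2 3 2 2 3 2 2 3 2
j=2: 2≤2, i=1, swap(1,2) ⇒ 2 2 3 2 3 2 2 3 2
j=3: 2≤2, i=2, swap(2,3) ⇒ 2 2 2 3 3 2 2 3 2
j=4: 3>2, skip
j=5: 2≤2, i=3, swap(3,5) ⇒ 2 2 2 2 3 3 2 3 2
j=6: 2≤2, i=4, swap(4,6) ⇒ 2 2 2 2 2 3 3 3 2
j=7: 3>2, skip
swap(5,8) ⇒ 2 2 2 2 2 2 3 3 3; return 5

6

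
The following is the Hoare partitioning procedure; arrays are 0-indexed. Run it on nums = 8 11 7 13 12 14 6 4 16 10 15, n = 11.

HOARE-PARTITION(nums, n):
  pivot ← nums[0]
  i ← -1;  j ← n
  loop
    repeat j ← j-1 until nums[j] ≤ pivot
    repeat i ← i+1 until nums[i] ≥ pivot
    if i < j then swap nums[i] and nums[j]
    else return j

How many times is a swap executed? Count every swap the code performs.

pivot=8
j stops at 7 (4), i stops at 0 (8); swap ⇒ 4 11 7 13 12 14 6 8 16 10 15
j stops at 6 (6), i stops at 1 (11); swap ⇒ 4 6 7 13 12 14 11 8 16 10 15
j stops at 2, i stops at 3; i≥j ⇒ return 2. nums=4 6 7 13 12 14 11 8 16 10 15

2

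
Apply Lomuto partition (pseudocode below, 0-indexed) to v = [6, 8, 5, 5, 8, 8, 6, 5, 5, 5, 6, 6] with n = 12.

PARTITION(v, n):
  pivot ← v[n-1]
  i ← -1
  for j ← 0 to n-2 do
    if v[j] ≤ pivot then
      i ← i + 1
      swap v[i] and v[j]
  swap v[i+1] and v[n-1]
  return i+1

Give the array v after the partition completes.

pivot = v[11] = 6; i = -1
j=0: v[0]=6 ≤ 6 → i=0, swap v[0],v[0] (no change) → [6, 8, 5, 5, 8, 8, 6, 5, 5, 5, 6, 6]
j=1: v[1]=8 > 6 → no swap
j=2: v[2]=5 ≤ 6 → i=1, swap v[1],v[2] → [6, 5, 8, 5, 8, 8, 6, 5, 5, 5, 6, 6]
j=3: v[3]=5 ≤ 6 → i=2, swap v[2],v[3] → [6, 5, 5, 8, 8, 8, 6, 5, 5, 5, 6, 6]
j=4: v[4]=8 > 6 → no swap
j=5: v[5]=8 > 6 → no swap
j=6: v[6]=6 ≤ 6 → i=3, swap v[3],v[6] → [6, 5, 5, 6, 8, 8, 8, 5, 5, 5, 6, 6]
j=7: v[7]=5 ≤ 6 → i=4, swap v[4],v[7] → [6, 5, 5, 6, 5, 8, 8, 8, 5, 5, 6, 6]
j=8: v[8]=5 ≤ 6 → i=5, swap v[5],v[8] → [6, 5, 5, 6, 5, 5, 8, 8, 8, 5, 6, 6]
j=9: v[9]=5 ≤ 6 → i=6, swap v[6],v[9] → [6, 5, 5, 6, 5, 5, 5, 8, 8, 8, 6, 6]
j=10: v[10]=6 ≤ 6 → i=7, swap v[7],v[10] → [6, 5, 5, 6, 5, 5, 5, 6, 8, 8, 8, 6]
final swap v[8],v[11] → [6, 5, 5, 6, 5, 5, 5, 6, 6, 8, 8, 8]; return 8

[6, 5, 5, 6, 5, 5, 5, 6, 6, 8, 8, 8]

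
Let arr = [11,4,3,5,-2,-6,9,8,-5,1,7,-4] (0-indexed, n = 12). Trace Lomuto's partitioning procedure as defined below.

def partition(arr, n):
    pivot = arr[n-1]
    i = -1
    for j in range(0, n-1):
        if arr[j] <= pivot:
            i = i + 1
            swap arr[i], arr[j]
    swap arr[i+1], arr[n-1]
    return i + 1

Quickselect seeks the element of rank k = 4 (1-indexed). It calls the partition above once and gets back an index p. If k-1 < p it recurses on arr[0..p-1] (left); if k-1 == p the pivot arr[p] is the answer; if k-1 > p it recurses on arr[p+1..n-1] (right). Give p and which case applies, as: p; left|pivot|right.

2; right

pivot = arr[11] = -4; i = -1
j=0: arr[0]=11 > -4 → no swap
j=1: arr[1]=4 > -4 → no swap
j=2: arr[2]=3 > -4 → no swap
j=3: arr[3]=5 > -4 → no swap
j=4: arr[4]=-2 > -4 → no swap
j=5: arr[5]=-6 ≤ -4 → i=0, swap arr[0],arr[5] → [-6,4,3,5,-2,11,9,8,-5,1,7,-4]
j=6: arr[6]=9 > -4 → no swap
j=7: arr[7]=8 > -4 → no swap
j=8: arr[8]=-5 ≤ -4 → i=1, swap arr[1],arr[8] → [-6,-5,3,5,-2,11,9,8,4,1,7,-4]
j=9: arr[9]=1 > -4 → no swap
j=10: arr[10]=7 > -4 → no swap
final swap arr[2],arr[11] → [-6,-5,-4,5,-2,11,9,8,4,1,7,3]; return 2
p = 2; k-1 = 3 > 2 ⇒ right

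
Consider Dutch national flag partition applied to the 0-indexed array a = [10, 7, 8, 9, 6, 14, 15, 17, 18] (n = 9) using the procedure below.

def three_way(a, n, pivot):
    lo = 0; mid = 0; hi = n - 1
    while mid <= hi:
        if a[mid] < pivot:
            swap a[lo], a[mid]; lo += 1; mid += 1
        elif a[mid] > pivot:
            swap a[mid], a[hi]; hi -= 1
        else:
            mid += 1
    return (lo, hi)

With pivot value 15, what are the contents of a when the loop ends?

lo=0 mid=0 hi=8
10<15: swap(0,0), lo=1 mid=1 ⇒ [10, 7, 8, 9, 6, 14, 15, 17, 18]
7<15: swap(1,1), lo=2 mid=2 ⇒ [10, 7, 8, 9, 6, 14, 15, 17, 18]
8<15: swap(2,2), lo=3 mid=3 ⇒ [10, 7, 8, 9, 6, 14, 15, 17, 18]
9<15: swap(3,3), lo=4 mid=4 ⇒ [10, 7, 8, 9, 6, 14, 15, 17, 18]
6<15: swap(4,4), lo=5 mid=5 ⇒ [10, 7, 8, 9, 6, 14, 15, 17, 18]
14<15: swap(5,5), lo=6 mid=6 ⇒ [10, 7, 8, 9, 6, 14, 15, 17, 18]
15=15: mid=7
17>15: swap(7,8), hi=7 ⇒ [10, 7, 8, 9, 6, 14, 15, 18, 17]
18>15: swap(7,7), hi=6 ⇒ [10, 7, 8, 9, 6, 14, 15, 18, 17]
done. lo=6 hi=6; a=[10, 7, 8, 9, 6, 14, 15, 18, 17]

[10, 7, 8, 9, 6, 14, 15, 18, 17]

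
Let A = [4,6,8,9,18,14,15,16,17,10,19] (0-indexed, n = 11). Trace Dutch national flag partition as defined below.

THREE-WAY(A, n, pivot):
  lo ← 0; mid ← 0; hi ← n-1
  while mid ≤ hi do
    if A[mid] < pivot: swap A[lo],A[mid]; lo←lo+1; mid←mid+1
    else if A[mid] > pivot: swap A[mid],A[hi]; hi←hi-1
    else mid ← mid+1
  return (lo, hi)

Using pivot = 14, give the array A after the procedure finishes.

pivot = 14; lo=0, mid=0, hi=10
A[mid]=4<14: swap A[0],A[0]; lo=1,mid=1 → [4,6,8,9,18,14,15,16,17,10,19]
A[mid]=6<14: swap A[1],A[1]; lo=2,mid=2 → [4,6,8,9,18,14,15,16,17,10,19]
A[mid]=8<14: swap A[2],A[2]; lo=3,mid=3 → [4,6,8,9,18,14,15,16,17,10,19]
A[mid]=9<14: swap A[3],A[3]; lo=4,mid=4 → [4,6,8,9,18,14,15,16,17,10,19]
A[mid]=18>14: swap A[4],A[10]; hi=9 → [4,6,8,9,19,14,15,16,17,10,18]
A[mid]=19>14: swap A[4],A[9]; hi=8 → [4,6,8,9,10,14,15,16,17,19,18]
A[mid]=10<14: swap A[4],A[4]; lo=5,mid=5 → [4,6,8,9,10,14,15,16,17,19,18]
A[mid]=14=14: mid=6
A[mid]=15>14: swap A[6],A[8]; hi=7 → [4,6,8,9,10,14,17,16,15,19,18]
A[mid]=17>14: swap A[6],A[7]; hi=6 → [4,6,8,9,10,14,16,17,15,19,18]
A[mid]=16>14: swap A[6],A[6]; hi=5 → [4,6,8,9,10,14,16,17,15,19,18]
end: lo=5, hi=5; A = [4,6,8,9,10,14,16,17,15,19,18]

[4,6,8,9,10,14,16,17,15,19,18]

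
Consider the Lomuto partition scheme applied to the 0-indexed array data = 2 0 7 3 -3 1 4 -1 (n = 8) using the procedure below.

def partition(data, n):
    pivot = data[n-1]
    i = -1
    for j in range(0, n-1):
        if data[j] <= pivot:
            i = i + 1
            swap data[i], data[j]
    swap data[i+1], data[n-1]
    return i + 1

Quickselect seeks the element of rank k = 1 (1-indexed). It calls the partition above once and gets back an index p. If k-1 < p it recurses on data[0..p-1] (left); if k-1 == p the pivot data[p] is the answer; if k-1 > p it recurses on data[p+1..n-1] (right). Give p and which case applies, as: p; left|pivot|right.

pivot = data[7] = -1; i = -1
j=0: data[0]=2 > -1 → no swap
j=1: data[1]=0 > -1 → no swap
j=2: data[2]=7 > -1 → no swap
j=3: data[3]=3 > -1 → no swap
j=4: data[4]=-3 ≤ -1 → i=0, swap data[0],data[4] → -3 0 7 3 2 1 4 -1
j=5: data[5]=1 > -1 → no swap
j=6: data[6]=4 > -1 → no swap
final swap data[1],data[7] → -3 -1 7 3 2 1 4 0; return 1
p = 1; k-1 = 0 < 1 ⇒ left

1; left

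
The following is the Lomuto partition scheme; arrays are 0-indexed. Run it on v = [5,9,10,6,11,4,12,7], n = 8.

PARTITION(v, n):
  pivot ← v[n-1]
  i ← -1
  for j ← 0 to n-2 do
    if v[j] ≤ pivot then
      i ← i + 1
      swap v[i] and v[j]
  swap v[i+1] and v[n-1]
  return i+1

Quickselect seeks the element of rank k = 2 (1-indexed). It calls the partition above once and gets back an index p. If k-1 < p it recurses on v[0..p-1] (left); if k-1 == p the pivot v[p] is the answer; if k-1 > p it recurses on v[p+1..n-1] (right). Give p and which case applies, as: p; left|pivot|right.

3; left

pivot = v[7] = 7; i = -1
j=0: v[0]=5 ≤ 7 → i=0, swap v[0],v[0] (no change) → [5,9,10,6,11,4,12,7]
j=1: v[1]=9 > 7 → no swap
j=2: v[2]=10 > 7 → no swap
j=3: v[3]=6 ≤ 7 → i=1, swap v[1],v[3] → [5,6,10,9,11,4,12,7]
j=4: v[4]=11 > 7 → no swap
j=5: v[5]=4 ≤ 7 → i=2, swap v[2],v[5] → [5,6,4,9,11,10,12,7]
j=6: v[6]=12 > 7 → no swap
final swap v[3],v[7] → [5,6,4,7,11,10,12,9]; return 3
p = 3; k-1 = 1 < 3 ⇒ left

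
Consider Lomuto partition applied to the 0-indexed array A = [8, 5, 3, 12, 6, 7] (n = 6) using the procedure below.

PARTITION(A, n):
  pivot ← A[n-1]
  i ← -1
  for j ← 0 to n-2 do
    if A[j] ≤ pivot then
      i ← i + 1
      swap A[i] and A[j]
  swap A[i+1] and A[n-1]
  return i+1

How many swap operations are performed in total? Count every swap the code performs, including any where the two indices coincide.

pivot = A[5] = 7; i = -1
j=0: A[0]=8 > 7 → no swap
j=1: A[1]=5 ≤ 7 → i=0, swap A[0],A[1] → [5, 8, 3, 12, 6, 7]
j=2: A[2]=3 ≤ 7 → i=1, swap A[1],A[2] → [5, 3, 8, 12, 6, 7]
j=3: A[3]=12 > 7 → no swap
j=4: A[4]=6 ≤ 7 → i=2, swap A[2],A[4] → [5, 3, 6, 12, 8, 7]
final swap A[3],A[5] → [5, 3, 6, 7, 8, 12]; return 3

4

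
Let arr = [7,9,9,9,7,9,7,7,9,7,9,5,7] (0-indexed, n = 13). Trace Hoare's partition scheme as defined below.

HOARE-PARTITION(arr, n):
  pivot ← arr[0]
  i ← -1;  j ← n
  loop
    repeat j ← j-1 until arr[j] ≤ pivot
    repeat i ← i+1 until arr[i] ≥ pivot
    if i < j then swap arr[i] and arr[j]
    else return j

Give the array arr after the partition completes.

[7,5,7,7,7,9,7,9,9,9,9,9,7]

pivot = arr[0] = 7; i = -1, j = 13
j→12 (arr[12]=7≤7), i→0 (arr[0]=7≥7); i<j, swap → [7,9,9,9,7,9,7,7,9,7,9,5,7]
j→11 (arr[11]=5≤7), i→1 (arr[1]=9≥7); i<j, swap → [7,5,9,9,7,9,7,7,9,7,9,9,7]
j→9 (arr[9]=7≤7), i→2 (arr[2]=9≥7); i<j, swap → [7,5,7,9,7,9,7,7,9,9,9,9,7]
j→7 (arr[7]=7≤7), i→3 (arr[3]=9≥7); i<j, swap → [7,5,7,7,7,9,7,9,9,9,9,9,7]
j→6 (arr[6]=7≤7), i→4 (arr[4]=7≥7); i<j, swap → [7,5,7,7,7,9,7,9,9,9,9,9,7]
j→4, i→5; i≥j, return j=4. arr = [7,5,7,7,7,9,7,9,9,9,9,9,7]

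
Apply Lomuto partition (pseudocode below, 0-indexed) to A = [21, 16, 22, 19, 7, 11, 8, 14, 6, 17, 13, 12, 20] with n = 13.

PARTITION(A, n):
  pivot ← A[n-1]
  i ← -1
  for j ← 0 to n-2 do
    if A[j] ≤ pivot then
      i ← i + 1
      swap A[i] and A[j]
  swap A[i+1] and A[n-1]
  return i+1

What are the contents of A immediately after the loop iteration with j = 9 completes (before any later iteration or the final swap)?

[16, 19, 7, 11, 8, 14, 6, 17, 22, 21, 13, 12, 20]

pivot = A[12] = 20; i = -1
j=0: A[0]=21 > 20 → no swap
j=1: A[1]=16 ≤ 20 → i=0, swap A[0],A[1] → [16, 21, 22, 19, 7, 11, 8, 14, 6, 17, 13, 12, 20]
j=2: A[2]=22 > 20 → no swap
j=3: A[3]=19 ≤ 20 → i=1, swap A[1],A[3] → [16, 19, 22, 21, 7, 11, 8, 14, 6, 17, 13, 12, 20]
j=4: A[4]=7 ≤ 20 → i=2, swap A[2],A[4] → [16, 19, 7, 21, 22, 11, 8, 14, 6, 17, 13, 12, 20]
j=5: A[5]=11 ≤ 20 → i=3, swap A[3],A[5] → [16, 19, 7, 11, 22, 21, 8, 14, 6, 17, 13, 12, 20]
j=6: A[6]=8 ≤ 20 → i=4, swap A[4],A[6] → [16, 19, 7, 11, 8, 21, 22, 14, 6, 17, 13, 12, 20]
j=7: A[7]=14 ≤ 20 → i=5, swap A[5],A[7] → [16, 19, 7, 11, 8, 14, 22, 21, 6, 17, 13, 12, 20]
j=8: A[8]=6 ≤ 20 → i=6, swap A[6],A[8] → [16, 19, 7, 11, 8, 14, 6, 21, 22, 17, 13, 12, 20]
j=9: A[9]=17 ≤ 20 → i=7, swap A[7],A[9] → [16, 19, 7, 11, 8, 14, 6, 17, 22, 21, 13, 12, 20]
(after j=9) A = [16, 19, 7, 11, 8, 14, 6, 17, 22, 21, 13, 12, 20]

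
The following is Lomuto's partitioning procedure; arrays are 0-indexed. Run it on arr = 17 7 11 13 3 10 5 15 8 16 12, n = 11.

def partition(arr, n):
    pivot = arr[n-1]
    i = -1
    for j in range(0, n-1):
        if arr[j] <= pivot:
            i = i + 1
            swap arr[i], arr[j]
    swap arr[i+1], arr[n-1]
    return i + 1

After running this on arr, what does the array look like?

7 11 3 10 5 8 12 15 13 16 17

pivot=12, i=-1
j=0: 17>12, skip
j=1: 7≤12, i=0, swap(0,1) ⇒ 7 17 11 13 3 10 5 15 8 16 12
j=2: 11≤12, i=1, swap(1,2) ⇒ 7 11 17 13 3 10 5 15 8 16 12
j=3: 13>12, skip
j=4: 3≤12, i=2, swap(2,4) ⇒ 7 11 3 13 17 10 5 15 8 16 12
j=5: 10≤12, i=3, swap(3,5) ⇒ 7 11 3 10 17 13 5 15 8 16 12
j=6: 5≤12, i=4, swap(4,6) ⇒ 7 11 3 10 5 13 17 15 8 16 12
j=7: 15>12, skip
j=8: 8≤12, i=5, swap(5,8) ⇒ 7 11 3 10 5 8 17 15 13 16 12
j=9: 16>12, skip
swap(6,10) ⇒ 7 11 3 10 5 8 12 15 13 16 17; return 6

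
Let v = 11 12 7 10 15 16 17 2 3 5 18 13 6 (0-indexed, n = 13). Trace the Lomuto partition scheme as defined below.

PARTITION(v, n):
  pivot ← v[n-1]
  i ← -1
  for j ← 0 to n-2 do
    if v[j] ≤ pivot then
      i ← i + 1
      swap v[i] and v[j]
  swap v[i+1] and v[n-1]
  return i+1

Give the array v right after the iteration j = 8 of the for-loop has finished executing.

2 3 7 10 15 16 17 11 12 5 18 13 6

pivot=6, i=-1
j=0: 11>6, skip
j=1: 12>6, skip
j=2: 7>6, skip
j=3: 10>6, skip
j=4: 15>6, skip
j=5: 16>6, skip
j=6: 17>6, skip
j=7: 2≤6, i=0, swap(0,7) ⇒ 2 12 7 10 15 16 17 11 3 5 18 13 6
j=8: 3≤6, i=1, swap(1,8) ⇒ 2 3 7 10 15 16 17 11 12 5 18 13 6
(after j=8) v = 2 3 7 10 15 16 17 11 12 5 18 13 6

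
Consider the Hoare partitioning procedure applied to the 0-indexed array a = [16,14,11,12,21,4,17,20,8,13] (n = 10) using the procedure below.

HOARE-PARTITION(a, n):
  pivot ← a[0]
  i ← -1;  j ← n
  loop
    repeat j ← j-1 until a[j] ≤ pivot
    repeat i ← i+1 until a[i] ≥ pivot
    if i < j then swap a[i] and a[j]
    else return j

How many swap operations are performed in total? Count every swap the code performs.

2

pivot = a[0] = 16; i = -1, j = 10
j→9 (a[9]=13≤16), i→0 (a[0]=16≥16); i<j, swap → [13,14,11,12,21,4,17,20,8,16]
j→8 (a[8]=8≤16), i→4 (a[4]=21≥16); i<j, swap → [13,14,11,12,8,4,17,20,21,16]
j→5, i→6; i≥j, return j=5. a = [13,14,11,12,8,4,17,20,21,16]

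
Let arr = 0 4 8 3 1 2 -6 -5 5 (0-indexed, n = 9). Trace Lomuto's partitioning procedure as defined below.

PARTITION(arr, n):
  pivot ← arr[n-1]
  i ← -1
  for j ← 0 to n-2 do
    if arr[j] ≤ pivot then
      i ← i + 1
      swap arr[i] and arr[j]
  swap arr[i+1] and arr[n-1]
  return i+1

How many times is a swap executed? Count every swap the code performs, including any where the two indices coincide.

pivot = arr[8] = 5; i = -1
j=0: arr[0]=0 ≤ 5 → i=0, swap arr[0],arr[0] (no change) → 0 4 8 3 1 2 -6 -5 5
j=1: arr[1]=4 ≤ 5 → i=1, swap arr[1],arr[1] (no change) → 0 4 8 3 1 2 -6 -5 5
j=2: arr[2]=8 > 5 → no swap
j=3: arr[3]=3 ≤ 5 → i=2, swap arr[2],arr[3] → 0 4 3 8 1 2 -6 -5 5
j=4: arr[4]=1 ≤ 5 → i=3, swap arr[3],arr[4] → 0 4 3 1 8 2 -6 -5 5
j=5: arr[5]=2 ≤ 5 → i=4, swap arr[4],arr[5] → 0 4 3 1 2 8 -6 -5 5
j=6: arr[6]=-6 ≤ 5 → i=5, swap arr[5],arr[6] → 0 4 3 1 2 -6 8 -5 5
j=7: arr[7]=-5 ≤ 5 → i=6, swap arr[6],arr[7] → 0 4 3 1 2 -6 -5 8 5
final swap arr[7],arr[8] → 0 4 3 1 2 -6 -5 5 8; return 7

8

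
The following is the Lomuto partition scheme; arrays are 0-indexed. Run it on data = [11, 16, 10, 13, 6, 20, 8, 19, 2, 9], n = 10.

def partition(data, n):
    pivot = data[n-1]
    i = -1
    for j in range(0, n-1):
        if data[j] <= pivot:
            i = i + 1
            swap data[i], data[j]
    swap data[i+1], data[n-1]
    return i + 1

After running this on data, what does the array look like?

pivot = data[9] = 9; i = -1
j=0: data[0]=11 > 9 → no swap
j=1: data[1]=16 > 9 → no swap
j=2: data[2]=10 > 9 → no swap
j=3: data[3]=13 > 9 → no swap
j=4: data[4]=6 ≤ 9 → i=0, swap data[0],data[4] → [6, 16, 10, 13, 11, 20, 8, 19, 2, 9]
j=5: data[5]=20 > 9 → no swap
j=6: data[6]=8 ≤ 9 → i=1, swap data[1],data[6] → [6, 8, 10, 13, 11, 20, 16, 19, 2, 9]
j=7: data[7]=19 > 9 → no swap
j=8: data[8]=2 ≤ 9 → i=2, swap data[2],data[8] → [6, 8, 2, 13, 11, 20, 16, 19, 10, 9]
final swap data[3],data[9] → [6, 8, 2, 9, 11, 20, 16, 19, 10, 13]; return 3

[6, 8, 2, 9, 11, 20, 16, 19, 10, 13]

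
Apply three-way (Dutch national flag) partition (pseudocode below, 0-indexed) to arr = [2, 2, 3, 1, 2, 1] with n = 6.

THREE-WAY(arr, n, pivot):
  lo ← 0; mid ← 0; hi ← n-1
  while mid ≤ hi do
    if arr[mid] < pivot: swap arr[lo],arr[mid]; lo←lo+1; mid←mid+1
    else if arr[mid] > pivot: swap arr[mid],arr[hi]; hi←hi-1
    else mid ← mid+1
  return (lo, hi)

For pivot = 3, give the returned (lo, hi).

(5, 5)

lo=0 mid=0 hi=5
2<3: swap(0,0), lo=1 mid=1 ⇒ [2, 2, 3, 1, 2, 1]
2<3: swap(1,1), lo=2 mid=2 ⇒ [2, 2, 3, 1, 2, 1]
3=3: mid=3
1<3: swap(2,3), lo=3 mid=4 ⇒ [2, 2, 1, 3, 2, 1]
2<3: swap(3,4), lo=4 mid=5 ⇒ [2, 2, 1, 2, 3, 1]
1<3: swap(4,5), lo=5 mid=6 ⇒ [2, 2, 1, 2, 1, 3]
done. lo=5 hi=5; arr=[2, 2, 1, 2, 1, 3]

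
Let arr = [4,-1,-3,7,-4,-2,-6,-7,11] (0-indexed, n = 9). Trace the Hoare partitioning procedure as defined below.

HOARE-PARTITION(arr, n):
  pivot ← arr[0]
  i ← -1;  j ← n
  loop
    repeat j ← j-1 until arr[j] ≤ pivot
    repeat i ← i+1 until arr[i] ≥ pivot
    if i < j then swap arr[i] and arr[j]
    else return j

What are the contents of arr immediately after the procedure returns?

pivot = arr[0] = 4; i = -1, j = 9
j→7 (arr[7]=-7≤4), i→0 (arr[0]=4≥4); i<j, swap → [-7,-1,-3,7,-4,-2,-6,4,11]
j→6 (arr[6]=-6≤4), i→3 (arr[3]=7≥4); i<j, swap → [-7,-1,-3,-6,-4,-2,7,4,11]
j→5, i→6; i≥j, return j=5. arr = [-7,-1,-3,-6,-4,-2,7,4,11]

[-7,-1,-3,-6,-4,-2,7,4,11]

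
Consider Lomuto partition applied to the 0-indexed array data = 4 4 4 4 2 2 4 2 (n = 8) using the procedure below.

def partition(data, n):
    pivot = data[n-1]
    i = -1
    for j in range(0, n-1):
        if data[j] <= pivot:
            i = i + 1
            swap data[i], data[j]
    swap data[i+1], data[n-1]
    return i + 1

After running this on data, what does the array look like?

2 2 2 4 4 4 4 4

pivot=2, i=-1
j=0: 4>2, skip
j=1: 4>2, skip
j=2: 4>2, skip
j=3: 4>2, skip
j=4: 2≤2, i=0, swap(0,4) ⇒ 2 4 4 4 4 2 4 2
j=5: 2≤2, i=1, swap(1,5) ⇒ 2 2 4 4 4 4 4 2
j=6: 4>2, skip
swap(2,7) ⇒ 2 2 2 4 4 4 4 4; return 2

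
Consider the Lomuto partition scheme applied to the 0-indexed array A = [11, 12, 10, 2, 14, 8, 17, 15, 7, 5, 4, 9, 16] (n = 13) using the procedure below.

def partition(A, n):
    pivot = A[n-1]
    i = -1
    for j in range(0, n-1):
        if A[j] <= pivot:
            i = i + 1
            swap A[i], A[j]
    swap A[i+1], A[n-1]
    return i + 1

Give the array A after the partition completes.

pivot = A[12] = 16; i = -1
j=0: A[0]=11 ≤ 16 → i=0, swap A[0],A[0] (no change) → [11, 12, 10, 2, 14, 8, 17, 15, 7, 5, 4, 9, 16]
j=1: A[1]=12 ≤ 16 → i=1, swap A[1],A[1] (no change) → [11, 12, 10, 2, 14, 8, 17, 15, 7, 5, 4, 9, 16]
j=2: A[2]=10 ≤ 16 → i=2, swap A[2],A[2] (no change) → [11, 12, 10, 2, 14, 8, 17, 15, 7, 5, 4, 9, 16]
j=3: A[3]=2 ≤ 16 → i=3, swap A[3],A[3] (no change) → [11, 12, 10, 2, 14, 8, 17, 15, 7, 5, 4, 9, 16]
j=4: A[4]=14 ≤ 16 → i=4, swap A[4],A[4] (no change) → [11, 12, 10, 2, 14, 8, 17, 15, 7, 5, 4, 9, 16]
j=5: A[5]=8 ≤ 16 → i=5, swap A[5],A[5] (no change) → [11, 12, 10, 2, 14, 8, 17, 15, 7, 5, 4, 9, 16]
j=6: A[6]=17 > 16 → no swap
j=7: A[7]=15 ≤ 16 → i=6, swap A[6],A[7] → [11, 12, 10, 2, 14, 8, 15, 17, 7, 5, 4, 9, 16]
j=8: A[8]=7 ≤ 16 → i=7, swap A[7],A[8] → [11, 12, 10, 2, 14, 8, 15, 7, 17, 5, 4, 9, 16]
j=9: A[9]=5 ≤ 16 → i=8, swap A[8],A[9] → [11, 12, 10, 2, 14, 8, 15, 7, 5, 17, 4, 9, 16]
j=10: A[10]=4 ≤ 16 → i=9, swap A[9],A[10] → [11, 12, 10, 2, 14, 8, 15, 7, 5, 4, 17, 9, 16]
j=11: A[11]=9 ≤ 16 → i=10, swap A[10],A[11] → [11, 12, 10, 2, 14, 8, 15, 7, 5, 4, 9, 17, 16]
final swap A[11],A[12] → [11, 12, 10, 2, 14, 8, 15, 7, 5, 4, 9, 16, 17]; return 11

[11, 12, 10, 2, 14, 8, 15, 7, 5, 4, 9, 16, 17]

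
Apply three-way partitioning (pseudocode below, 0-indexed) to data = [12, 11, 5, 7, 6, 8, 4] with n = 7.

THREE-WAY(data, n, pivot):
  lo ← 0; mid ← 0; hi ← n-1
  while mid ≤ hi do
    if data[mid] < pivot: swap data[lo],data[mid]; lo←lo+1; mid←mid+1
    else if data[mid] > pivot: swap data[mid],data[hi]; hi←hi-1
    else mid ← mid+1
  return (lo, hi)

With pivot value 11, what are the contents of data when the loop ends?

[4, 5, 7, 6, 8, 11, 12]

pivot = 11; lo=0, mid=0, hi=6
data[mid]=12>11: swap data[0],data[6]; hi=5 → [4, 11, 5, 7, 6, 8, 12]
data[mid]=4<11: swap data[0],data[0]; lo=1,mid=1 → [4, 11, 5, 7, 6, 8, 12]
data[mid]=11=11: mid=2
data[mid]=5<11: swap data[1],data[2]; lo=2,mid=3 → [4, 5, 11, 7, 6, 8, 12]
data[mid]=7<11: swap data[2],data[3]; lo=3,mid=4 → [4, 5, 7, 11, 6, 8, 12]
data[mid]=6<11: swap data[3],data[4]; lo=4,mid=5 → [4, 5, 7, 6, 11, 8, 12]
data[mid]=8<11: swap data[4],data[5]; lo=5,mid=6 → [4, 5, 7, 6, 8, 11, 12]
end: lo=5, hi=5; data = [4, 5, 7, 6, 8, 11, 12]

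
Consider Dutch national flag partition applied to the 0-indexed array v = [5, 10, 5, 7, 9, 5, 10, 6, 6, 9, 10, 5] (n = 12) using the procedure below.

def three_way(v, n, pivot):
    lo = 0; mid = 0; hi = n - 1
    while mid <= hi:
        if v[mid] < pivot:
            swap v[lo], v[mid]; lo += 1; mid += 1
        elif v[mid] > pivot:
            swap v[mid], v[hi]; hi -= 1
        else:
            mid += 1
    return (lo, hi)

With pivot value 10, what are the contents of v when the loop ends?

lo=0 mid=0 hi=11
5<10: swap(0,0), lo=1 mid=1 ⇒ [5, 10, 5, 7, 9, 5, 10, 6, 6, 9, 10, 5]
10=10: mid=2
5<10: swap(1,2), lo=2 mid=3 ⇒ [5, 5, 10, 7, 9, 5, 10, 6, 6, 9, 10, 5]
7<10: swap(2,3), lo=3 mid=4 ⇒ [5, 5, 7, 10, 9, 5, 10, 6, 6, 9, 10, 5]
9<10: swap(3,4), lo=4 mid=5 ⇒ [5, 5, 7, 9, 10, 5, 10, 6, 6, 9, 10, 5]
5<10: swap(4,5), lo=5 mid=6 ⇒ [5, 5, 7, 9, 5, 10, 10, 6, 6, 9, 10, 5]
10=10: mid=7
6<10: swap(5,7), lo=6 mid=8 ⇒ [5, 5, 7, 9, 5, 6, 10, 10, 6, 9, 10, 5]
6<10: swap(6,8), lo=7 mid=9 ⇒ [5, 5, 7, 9, 5, 6, 6, 10, 10, 9, 10, 5]
9<10: swap(7,9), lo=8 mid=10 ⇒ [5, 5, 7, 9, 5, 6, 6, 9, 10, 10, 10, 5]
10=10: mid=11
5<10: swap(8,11), lo=9 mid=12 ⇒ [5, 5, 7, 9, 5, 6, 6, 9, 5, 10, 10, 10]
done. lo=9 hi=11; v=[5, 5, 7, 9, 5, 6, 6, 9, 5, 10, 10, 10]

[5, 5, 7, 9, 5, 6, 6, 9, 5, 10, 10, 10]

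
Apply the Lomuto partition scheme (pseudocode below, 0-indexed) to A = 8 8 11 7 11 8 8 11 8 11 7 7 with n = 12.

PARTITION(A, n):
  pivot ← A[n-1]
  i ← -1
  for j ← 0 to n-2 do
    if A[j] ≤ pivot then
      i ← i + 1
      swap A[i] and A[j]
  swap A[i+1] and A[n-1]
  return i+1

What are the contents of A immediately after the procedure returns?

pivot=7, i=-1
j=0: 8>7, skip
j=1: 8>7, skip
j=2: 11>7, skip
j=3: 7≤7, i=0, swap(0,3) ⇒ 7 8 11 8 11 8 8 11 8 11 7 7
j=4: 11>7, skip
j=5: 8>7, skip
j=6: 8>7, skip
j=7: 11>7, skip
j=8: 8>7, skip
j=9: 11>7, skip
j=10: 7≤7, i=1, swap(1,10) ⇒ 7 7 11 8 11 8 8 11 8 11 8 7
swap(2,11) ⇒ 7 7 7 8 11 8 8 11 8 11 8 11; return 2

7 7 7 8 11 8 8 11 8 11 8 11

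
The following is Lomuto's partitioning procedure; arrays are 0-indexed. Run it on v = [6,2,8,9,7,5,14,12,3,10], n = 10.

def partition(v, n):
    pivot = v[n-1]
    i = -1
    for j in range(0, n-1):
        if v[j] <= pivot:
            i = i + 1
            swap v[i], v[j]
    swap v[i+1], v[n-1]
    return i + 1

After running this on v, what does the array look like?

pivot = v[9] = 10; i = -1
j=0: v[0]=6 ≤ 10 → i=0, swap v[0],v[0] (no change) → [6,2,8,9,7,5,14,12,3,10]
j=1: v[1]=2 ≤ 10 → i=1, swap v[1],v[1] (no change) → [6,2,8,9,7,5,14,12,3,10]
j=2: v[2]=8 ≤ 10 → i=2, swap v[2],v[2] (no change) → [6,2,8,9,7,5,14,12,3,10]
j=3: v[3]=9 ≤ 10 → i=3, swap v[3],v[3] (no change) → [6,2,8,9,7,5,14,12,3,10]
j=4: v[4]=7 ≤ 10 → i=4, swap v[4],v[4] (no change) → [6,2,8,9,7,5,14,12,3,10]
j=5: v[5]=5 ≤ 10 → i=5, swap v[5],v[5] (no change) → [6,2,8,9,7,5,14,12,3,10]
j=6: v[6]=14 > 10 → no swap
j=7: v[7]=12 > 10 → no swap
j=8: v[8]=3 ≤ 10 → i=6, swap v[6],v[8] → [6,2,8,9,7,5,3,12,14,10]
final swap v[7],v[9] → [6,2,8,9,7,5,3,10,14,12]; return 7

[6,2,8,9,7,5,3,10,14,12]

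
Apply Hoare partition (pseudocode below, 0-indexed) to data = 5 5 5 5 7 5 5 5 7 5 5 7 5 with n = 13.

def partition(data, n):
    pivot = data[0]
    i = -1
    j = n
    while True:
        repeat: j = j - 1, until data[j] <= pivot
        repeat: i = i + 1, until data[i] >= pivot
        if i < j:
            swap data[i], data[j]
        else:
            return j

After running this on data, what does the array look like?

pivot = data[0] = 5; i = -1, j = 13
j→12 (data[12]=5≤5), i→0 (data[0]=5≥5); i<j, swap → 5 5 5 5 7 5 5 5 7 5 5 7 5
j→10 (data[10]=5≤5), i→1 (data[1]=5≥5); i<j, swap → 5 5 5 5 7 5 5 5 7 5 5 7 5
j→9 (data[9]=5≤5), i→2 (data[2]=5≥5); i<j, swap → 5 5 5 5 7 5 5 5 7 5 5 7 5
j→7 (data[7]=5≤5), i→3 (data[3]=5≥5); i<j, swap → 5 5 5 5 7 5 5 5 7 5 5 7 5
j→6 (data[6]=5≤5), i→4 (data[4]=7≥5); i<j, swap → 5 5 5 5 5 5 7 5 7 5 5 7 5
j→5, i→5; i≥j, return j=5. data = 5 5 5 5 5 5 7 5 7 5 5 7 5

5 5 5 5 5 5 7 5 7 5 5 7 5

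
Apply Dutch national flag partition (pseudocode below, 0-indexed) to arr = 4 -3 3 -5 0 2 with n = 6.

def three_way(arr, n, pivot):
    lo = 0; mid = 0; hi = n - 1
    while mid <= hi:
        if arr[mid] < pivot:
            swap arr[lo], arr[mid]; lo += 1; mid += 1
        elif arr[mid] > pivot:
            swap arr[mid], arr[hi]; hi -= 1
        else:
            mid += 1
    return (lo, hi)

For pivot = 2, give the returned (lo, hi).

pivot = 2; lo=0, mid=0, hi=5
arr[mid]=4>2: swap arr[0],arr[5]; hi=4 → 2 -3 3 -5 0 4
arr[mid]=2=2: mid=1
arr[mid]=-3<2: swap arr[0],arr[1]; lo=1,mid=2 → -3 2 3 -5 0 4
arr[mid]=3>2: swap arr[2],arr[4]; hi=3 → -3 2 0 -5 3 4
arr[mid]=0<2: swap arr[1],arr[2]; lo=2,mid=3 → -3 0 2 -5 3 4
arr[mid]=-5<2: swap arr[2],arr[3]; lo=3,mid=4 → -3 0 -5 2 3 4
end: lo=3, hi=3; arr = -3 0 -5 2 3 4

(3, 3)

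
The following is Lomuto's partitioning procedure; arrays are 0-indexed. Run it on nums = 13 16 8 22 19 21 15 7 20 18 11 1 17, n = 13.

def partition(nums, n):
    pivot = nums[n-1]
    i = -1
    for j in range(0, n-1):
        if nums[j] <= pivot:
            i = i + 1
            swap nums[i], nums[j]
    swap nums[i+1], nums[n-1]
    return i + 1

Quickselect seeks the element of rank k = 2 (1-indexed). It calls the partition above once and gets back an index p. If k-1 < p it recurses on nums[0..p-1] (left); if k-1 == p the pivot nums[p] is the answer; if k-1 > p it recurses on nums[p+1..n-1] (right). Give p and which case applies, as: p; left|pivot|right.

pivot = nums[12] = 17; i = -1
j=0: nums[0]=13 ≤ 17 → i=0, swap nums[0],nums[0] (no change) → 13 16 8 22 19 21 15 7 20 18 11 1 17
j=1: nums[1]=16 ≤ 17 → i=1, swap nums[1],nums[1] (no change) → 13 16 8 22 19 21 15 7 20 18 11 1 17
j=2: nums[2]=8 ≤ 17 → i=2, swap nums[2],nums[2] (no change) → 13 16 8 22 19 21 15 7 20 18 11 1 17
j=3: nums[3]=22 > 17 → no swap
j=4: nums[4]=19 > 17 → no swap
j=5: nums[5]=21 > 17 → no swap
j=6: nums[6]=15 ≤ 17 → i=3, swap nums[3],nums[6] → 13 16 8 15 19 21 22 7 20 18 11 1 17
j=7: nums[7]=7 ≤ 17 → i=4, swap nums[4],nums[7] → 13 16 8 15 7 21 22 19 20 18 11 1 17
j=8: nums[8]=20 > 17 → no swap
j=9: nums[9]=18 > 17 → no swap
j=10: nums[10]=11 ≤ 17 → i=5, swap nums[5],nums[10] → 13 16 8 15 7 11 22 19 20 18 21 1 17
j=11: nums[11]=1 ≤ 17 → i=6, swap nums[6],nums[11] → 13 16 8 15 7 11 1 19 20 18 21 22 17
final swap nums[7],nums[12] → 13 16 8 15 7 11 1 17 20 18 21 22 19; return 7
p = 7; k-1 = 1 < 7 ⇒ left

7; left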